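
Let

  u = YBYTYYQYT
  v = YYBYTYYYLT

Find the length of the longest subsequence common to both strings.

8

Let dp[i][j] be the LCS length of the first i characters of u and the first j characters of v. dp[i][j] = dp[i-1][j-1]+1 when the i-th and j-th characters match, else max(dp[i-1][j], dp[i][j-1]).
    ·  Y  Y  B  Y  T  Y  Y  Y  L  T
 ·  0  0  0  0  0  0  0  0  0  0  0
 Y  0  1  1  1  1  1  1  1  1  1  1
 B  0  1  1  2  2  2  2  2  2  2  2
 Y  0  1  2  2  3  3  3  3  3  3  3
 T  0  1  2  2  3  4  4  4  4  4  4
 Y  0  1  2  2  3  4  5  5  5  5  5
 Y  0  1  2  2  3  4  5  6  6  6  6
 Q  0  1  2  2  3  4  5  6  6  6  6
 Y  0  1  2  2  3  4  5  6  7  7  7
 T  0  1  2  2  3  4  5  6  7  7  8
dp[9][10] = 8. One LCS (by backtracking along matches): YBYTYYYT.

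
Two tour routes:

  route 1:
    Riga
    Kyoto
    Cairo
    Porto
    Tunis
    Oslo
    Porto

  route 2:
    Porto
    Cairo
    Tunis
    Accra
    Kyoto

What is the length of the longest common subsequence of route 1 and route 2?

2

Pick Cairo at route 1[3]=route 2[2], Tunis at route 1[5]=route 2[3]; all 2 stops appear in both, in order. dp[7][5] = 2 confirms this is the maximum.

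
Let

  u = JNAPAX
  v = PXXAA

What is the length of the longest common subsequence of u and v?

Let dp[i][j] be the LCS length of the first i characters of u and the first j characters of v. dp[i][j] = dp[i-1][j-1]+1 when the i-th and j-th characters match, else max(dp[i-1][j], dp[i][j-1]).
    ·  P  X  X  A  A
 ·  0  0  0  0  0  0
 J  0  0  0  0  0  0
 N  0  0  0  0  0  0
 A  0  0  0  0  1  1
 P  0  1  1  1  1  1
 A  0  1  1  1  2  2
 X  0  1  2  2  2  2
dp[6][5] = 2. One LCS (by backtracking along matches): AA.

2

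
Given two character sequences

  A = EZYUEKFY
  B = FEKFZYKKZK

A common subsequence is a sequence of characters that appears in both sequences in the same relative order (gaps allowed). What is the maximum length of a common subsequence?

Pick E (A #1, B #2) → Z (A #2, B #5) → Y (A #3, B #6) → K (A #6, B #10); all 4 characters appear in both, in order. The LCS DP gives dp[8][10] = 4, so this is optimal.

4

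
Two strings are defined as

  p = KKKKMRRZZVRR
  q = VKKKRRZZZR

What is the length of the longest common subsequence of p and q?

Let dp[i][j] be the LCS length of the first i characters of p and the first j characters of q. dp[i][j] = dp[i-1][j-1]+1 when the i-th and j-th characters match, else max(dp[i-1][j], dp[i][j-1]).
    ·  V  K  K  K  R  R  Z  Z  Z  R
 ·  0  0  0  0  0  0  0  0  0  0  0
 K  0  0  1  1  1  1  1  1  1  1  1
 K  0  0  1  2  2  2  2  2  2  2  2
 K  0  0  1  2  3  3  3  3  3  3  3
 K  0  0  1  2  3  3  3  3  3  3  3
 M  0  0  1  2  3  3  3  3  3  3  3
 R  0  0  1  2  3  4  4  4  4  4  4
 R  0  0  1  2  3  4  5  5  5  5  5
 Z  0  0  1  2  3  4  5  6  6  6  6
 Z  0  0  1  2  3  4  5  6  7  7  7
 V  0  1  1  2  3  4  5  6  7  7  7
 R  0  1  1  2  3  4  5  6  7  7  8
 R  0  1  1  2  3  4  5  6  7  7  8
dp[12][10] = 8. One LCS (by backtracking along matches): KKKRRZZR.

8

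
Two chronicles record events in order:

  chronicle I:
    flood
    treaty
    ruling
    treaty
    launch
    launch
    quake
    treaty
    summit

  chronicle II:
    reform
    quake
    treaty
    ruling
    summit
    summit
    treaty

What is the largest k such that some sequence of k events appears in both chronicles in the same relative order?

Pick treaty at chronicle I[2]=chronicle II[3], then ruling at chronicle I[3]=chronicle II[4], then treaty at chronicle I[8]=chronicle II[7]; all 3 events appear in both, in order, and the DP table's final entry dp[9][7] is also 3, so no common subsequence is longer.

3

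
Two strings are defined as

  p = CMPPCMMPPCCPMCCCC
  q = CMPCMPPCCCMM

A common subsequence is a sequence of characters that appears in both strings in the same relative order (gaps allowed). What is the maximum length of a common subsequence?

Taking C at p[1]=q[1]; then M at p[2]=q[2]; then P at p[4]=q[3]; then C at p[5]=q[4]; then M at p[7]=q[5]; then P at p[8]=q[6]; then P at p[9]=q[7]; then C at p[10]=q[9]; then C at p[11]=q[10]; then M at p[13]=q[12] gives a common subsequence of length 10, and the DP table's final entry dp[17][12] is also 10, so no common subsequence is longer.

10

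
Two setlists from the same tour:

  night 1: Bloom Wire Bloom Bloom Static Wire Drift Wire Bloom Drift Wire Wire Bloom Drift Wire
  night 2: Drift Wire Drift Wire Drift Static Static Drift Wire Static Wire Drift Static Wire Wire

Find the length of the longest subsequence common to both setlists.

Taking Wire (night 1 #2, night 2 #2); then Wire (night 1 #6, night 2 #4); then Drift (night 1 #7, night 2 #5); then Drift (night 1 #10, night 2 #8); then Wire (night 1 #11, night 2 #9); then Wire (night 1 #12, night 2 #11); then Drift (night 1 #14, night 2 #12); then Wire (night 1 #15, night 2 #15) gives a common subsequence of length 8. Since dp[15][15] = 8, nothing longer is possible.

8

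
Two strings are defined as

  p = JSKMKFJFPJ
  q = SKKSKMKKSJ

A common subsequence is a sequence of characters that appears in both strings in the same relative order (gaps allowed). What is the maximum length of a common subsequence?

Let dp[i][j] be the LCS length of the first i characters of p and the first j characters of q. dp[i][j] = dp[i-1][j-1]+1 when the i-th and j-th characters match, else max(dp[i-1][j], dp[i][j-1]).
    ·  S  K  K  S  K  M  K  K  S  J
 ·  0  0  0  0  0  0  0  0  0  0  0
 J  0  0  0  0  0  0  0  0  0  0  1
 S  0  1  1  1  1  1  1  1  1  1  1
 K  0  1  2  2  2  2  2  2  2  2  2
 M  0  1  2  2  2  2  3  3  3  3  3
 K  0  1  2  3  3  3  3  4  4  4  4
 F  0  1  2  3  3  3  3  4  4  4  4
 J  0  1  2  3  3  3  3  4  4  4  5
 F  0  1  2  3  3  3  3  4  4  4  5
 P  0  1  2  3  3  3  3  4  4  4  5
 J  0  1  2  3  3  3  3  4  4  4  5
dp[10][10] = 5. One LCS (by backtracking along matches): SKMKJ.

5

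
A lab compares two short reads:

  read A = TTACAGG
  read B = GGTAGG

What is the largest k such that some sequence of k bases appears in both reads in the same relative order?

Taking T (read A #2, read B #3), A (read A #5, read B #4), G (read A #6, read B #5), G (read A #7, read B #6) gives a common subsequence of length 4. dp[7][6] = 4 confirms this is the maximum.

4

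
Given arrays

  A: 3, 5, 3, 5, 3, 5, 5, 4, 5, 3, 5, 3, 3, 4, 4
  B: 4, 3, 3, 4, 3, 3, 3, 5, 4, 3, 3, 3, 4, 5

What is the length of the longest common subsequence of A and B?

9

Match 3 at A[1]=B[5]; then 3 at A[3]=B[6]; then 3 at A[5]=B[7]; then 5 at A[7]=B[8]; then 4 at A[8]=B[9]; then 3 at A[10]=B[10]; then 3 at A[12]=B[11]; then 3 at A[13]=B[12]; then 4 at A[14]=B[13] — 9 values in the same relative order in both. dp[15][14] = 9 confirms this is the maximum.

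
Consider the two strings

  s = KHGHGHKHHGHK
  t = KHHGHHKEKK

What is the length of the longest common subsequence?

7

Match K (s #1, t #1), then H (s #2, t #3), then G (s #3, t #4), then H (s #4, t #5), then H (s #6, t #6), then K (s #7, t #9), then K (s #12, t #10) — 7 characters in the same relative order in both. The LCS DP gives dp[12][10] = 7, so this is optimal.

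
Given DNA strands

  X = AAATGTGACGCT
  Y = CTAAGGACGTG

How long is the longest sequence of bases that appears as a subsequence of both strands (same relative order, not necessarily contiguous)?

Match A at X[2]=Y[3]; then A at X[3]=Y[4]; then G at X[5]=Y[5]; then G at X[7]=Y[6]; then A at X[8]=Y[7]; then C at X[9]=Y[8]; then G at X[10]=Y[9]; then T at X[12]=Y[10] — 8 bases in the same relative order in both. The LCS DP gives dp[12][11] = 8, so this is optimal.

8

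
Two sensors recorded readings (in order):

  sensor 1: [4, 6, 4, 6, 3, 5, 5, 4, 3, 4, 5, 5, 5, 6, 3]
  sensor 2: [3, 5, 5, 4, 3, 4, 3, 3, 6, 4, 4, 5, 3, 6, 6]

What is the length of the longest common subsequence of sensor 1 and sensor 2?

Taking 3 at sensor 1[5]=sensor 2[1] → 5 at sensor 1[6]=sensor 2[2] → 5 at sensor 1[7]=sensor 2[3] → 4 at sensor 1[8]=sensor 2[6] → 3 at sensor 1[9]=sensor 2[8] → 4 at sensor 1[10]=sensor 2[11] → 5 at sensor 1[11]=sensor 2[12] → 6 at sensor 1[14]=sensor 2[15] gives a common subsequence of length 8. The LCS DP gives dp[15][15] = 8, so this is optimal.

8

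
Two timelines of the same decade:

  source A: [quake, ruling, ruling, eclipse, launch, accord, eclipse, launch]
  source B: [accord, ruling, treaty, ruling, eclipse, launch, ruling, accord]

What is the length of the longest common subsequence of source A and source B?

5

Match ruling at source A[2]=source B[2]; then ruling at source A[3]=source B[4]; then eclipse at source A[4]=source B[5]; then launch at source A[5]=source B[6]; then accord at source A[6]=source B[8] — 5 events in the same relative order in both, and the DP table's final entry dp[8][8] is also 5, so no common subsequence is longer.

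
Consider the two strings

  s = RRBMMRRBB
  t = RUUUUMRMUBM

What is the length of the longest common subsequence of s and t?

4

Taking R at s[1]=t[1] → R at s[2]=t[7] → B at s[3]=t[10] → M at s[5]=t[11] gives a common subsequence of length 4, and the DP table's final entry dp[9][11] is also 4, so no common subsequence is longer.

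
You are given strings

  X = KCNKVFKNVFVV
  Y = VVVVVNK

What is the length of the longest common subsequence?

4

Let dp[i][j] be the LCS length of the first i characters of X and the first j characters of Y. dp[i][j] = dp[i-1][j-1]+1 when the i-th and j-th characters match, else max(dp[i-1][j], dp[i][j-1]).
    ·  V  V  V  V  V  N  K
 ·  0  0  0  0  0  0  0  0
 K  0  0  0  0  0  0  0  1
 C  0  0  0  0  0  0  0  1
 N  0  0  0  0  0  0  1  1
 K  0  0  0  0  0  0  1  2
 V  0  1  1  1  1  1  1  2
 F  0  1  1  1  1  1  1  2
 K  0  1  1  1  1  1  1  2
 N  0  1  1  1  1  1  2  2
 V  0  1  2  2  2  2  2  2
 F  0  1  2  2  2  2  2  2
 V  0  1  2  3  3  3  3  3
 V  0  1  2  3  4  4  4  4
dp[12][7] = 4. One LCS (by backtracking along matches): VVVV.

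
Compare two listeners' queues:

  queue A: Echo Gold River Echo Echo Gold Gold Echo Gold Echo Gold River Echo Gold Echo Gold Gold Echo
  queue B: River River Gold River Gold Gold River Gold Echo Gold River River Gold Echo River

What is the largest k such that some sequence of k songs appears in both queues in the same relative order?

Pick Gold (queue A #2, queue B #3) → River (queue A #3, queue B #4) → Gold (queue A #6, queue B #5) → Gold (queue A #7, queue B #6) → Gold (queue A #9, queue B #8) → Echo (queue A #10, queue B #9) → Gold (queue A #11, queue B #10) → River (queue A #12, queue B #12) → Gold (queue A #14, queue B #13) → Echo (queue A #15, queue B #14); all 10 songs appear in both, in order. The LCS DP gives dp[18][15] = 10, so this is optimal.

10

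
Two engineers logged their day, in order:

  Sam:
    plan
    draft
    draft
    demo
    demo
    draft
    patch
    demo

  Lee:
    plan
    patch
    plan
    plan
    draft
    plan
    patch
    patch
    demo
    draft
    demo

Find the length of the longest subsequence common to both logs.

One common subsequence of length 5: plan (Sam #1, Lee #4), then draft (Sam #2, Lee #5), then demo (Sam #5, Lee #9), then draft (Sam #6, Lee #10), then demo (Sam #8, Lee #11). The LCS DP gives dp[8][11] = 5, so this is optimal.

5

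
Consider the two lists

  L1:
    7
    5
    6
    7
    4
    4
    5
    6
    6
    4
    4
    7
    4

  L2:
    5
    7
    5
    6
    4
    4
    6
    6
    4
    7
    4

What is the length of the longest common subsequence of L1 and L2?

Match 7 [1,2] → 5 [2,3] → 6 [3,4] → 4 [5,5] → 4 [6,6] → 6 [8,7] → 6 [9,8] → 4 [11,9] → 7 [12,10] → 4 [13,11] — 10 values in the same relative order in both. Since dp[13][11] = 10, nothing longer is possible.

10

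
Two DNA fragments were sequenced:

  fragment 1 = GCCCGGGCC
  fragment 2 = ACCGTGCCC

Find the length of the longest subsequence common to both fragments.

Pick C [3,2], C [4,3], G [5,4], G [6,6], C [8,8], C [9,9]; all 6 bases appear in both, in order. dp[9][9] = 6 confirms this is the maximum.

6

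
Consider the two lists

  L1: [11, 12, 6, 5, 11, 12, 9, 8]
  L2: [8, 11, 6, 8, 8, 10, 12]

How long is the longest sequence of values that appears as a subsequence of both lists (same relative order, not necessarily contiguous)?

3

One common subsequence of length 3: 11 (L1 #1, L2 #2) → 6 (L1 #3, L2 #3) → 12 (L1 #6, L2 #7), and the DP table's final entry dp[8][7] is also 3, so no common subsequence is longer.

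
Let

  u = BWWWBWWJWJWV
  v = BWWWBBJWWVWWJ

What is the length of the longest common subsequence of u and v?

9

Pick B (u #1, v #1) → W (u #2, v #2) → W (u #3, v #3) → W (u #4, v #4) → B (u #5, v #6) → W (u #6, v #9) → W (u #7, v #11) → W (u #9, v #12) → J (u #10, v #13); all 9 characters appear in both, in order, and the DP table's final entry dp[12][13] is also 9, so no common subsequence is longer.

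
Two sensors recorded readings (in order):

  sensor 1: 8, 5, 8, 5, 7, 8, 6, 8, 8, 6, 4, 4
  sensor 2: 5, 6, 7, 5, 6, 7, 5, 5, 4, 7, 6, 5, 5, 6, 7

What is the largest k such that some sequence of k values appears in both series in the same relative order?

5

Taking 5 [2,7]; then 5 [4,8]; then 7 [5,10]; then 6 [7,11]; then 6 [10,14] gives a common subsequence of length 5, and the DP table's final entry dp[12][15] is also 5, so no common subsequence is longer.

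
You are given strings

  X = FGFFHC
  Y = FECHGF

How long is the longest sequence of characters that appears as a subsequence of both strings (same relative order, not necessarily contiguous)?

Taking F [1,1] → G [2,5] → F [4,6] gives a common subsequence of length 3. dp[6][6] = 3 confirms this is the maximum.

3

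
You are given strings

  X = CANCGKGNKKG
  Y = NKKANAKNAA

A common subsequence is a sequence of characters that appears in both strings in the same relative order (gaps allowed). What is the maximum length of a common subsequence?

Let dp[i][j] be the LCS length of the first i characters of X and the first j characters of Y. dp[i][j] = dp[i-1][j-1]+1 when the i-th and j-th characters match, else max(dp[i-1][j], dp[i][j-1]).
    ·  N  K  K  A  N  A  K  N  A  A
 ·  0  0  0  0  0  0  0  0  0  0  0
 C  0  0  0  0  0  0  0  0  0  0  0
 A  0  0  0  0  1  1  1  1  1  1  1
 N  0  1  1  1  1  2  2  2  2  2  2
 C  0  1  1  1  1  2  2  2  2  2  2
 G  0  1  1  1  1  2  2  2  2  2  2
 K  0  1  2  2  2  2  2  3  3  3  3
 G  0  1  2  2  2  2  2  3  3  3  3
 N  0  1  2  2  2  3  3  3  4  4  4
 K  0  1  2  3  3  3  3  4  4  4  4
 K  0  1  2  3  3  3  3  4  4  4  4
 G  0  1  2  3  3  3  3  4  4  4  4
dp[11][10] = 4. One LCS (by backtracking along matches): ANKN.

4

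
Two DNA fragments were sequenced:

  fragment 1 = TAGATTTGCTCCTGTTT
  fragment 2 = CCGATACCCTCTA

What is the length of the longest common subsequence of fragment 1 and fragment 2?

One common subsequence of length 8: G at fragment 1[3]=fragment 2[3] → A at fragment 1[4]=fragment 2[4] → T at fragment 1[5]=fragment 2[5] → C at fragment 1[9]=fragment 2[7] → C at fragment 1[11]=fragment 2[8] → C at fragment 1[12]=fragment 2[9] → T at fragment 1[13]=fragment 2[10] → T at fragment 1[15]=fragment 2[12]. dp[17][13] = 8 confirms this is the maximum.

8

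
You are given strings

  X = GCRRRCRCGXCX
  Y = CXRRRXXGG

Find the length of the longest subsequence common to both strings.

6

One common subsequence of length 6: C at X[2]=Y[1] → R at X[4]=Y[3] → R at X[5]=Y[4] → R at X[7]=Y[5] → X at X[10]=Y[6] → X at X[12]=Y[7]. The LCS DP gives dp[12][9] = 6, so this is optimal.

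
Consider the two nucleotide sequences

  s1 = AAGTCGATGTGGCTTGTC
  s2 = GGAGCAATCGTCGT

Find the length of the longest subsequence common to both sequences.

One common subsequence of length 10: A [2,3], then G [3,4], then C [5,5], then A [7,7], then T [8,8], then G [9,10], then T [10,11], then C [13,12], then G [16,13], then T [17,14]. The LCS DP gives dp[18][14] = 10, so this is optimal.

10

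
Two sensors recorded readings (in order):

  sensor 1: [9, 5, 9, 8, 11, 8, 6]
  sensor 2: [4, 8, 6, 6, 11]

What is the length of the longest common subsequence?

Taking 8 [4,2], 11 [5,5] gives a common subsequence of length 2. The LCS DP gives dp[7][5] = 2, so this is optimal.

2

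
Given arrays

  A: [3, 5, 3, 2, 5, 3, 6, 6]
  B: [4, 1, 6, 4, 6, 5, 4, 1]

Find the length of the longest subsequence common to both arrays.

Taking 6 [7,3], then 6 [8,5] gives a common subsequence of length 2. dp[8][8] = 2 confirms this is the maximum.

2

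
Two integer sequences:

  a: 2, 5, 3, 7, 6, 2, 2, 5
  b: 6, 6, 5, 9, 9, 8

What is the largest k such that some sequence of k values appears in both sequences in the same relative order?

2

One common subsequence of length 2: 6 [5,2], then 5 [8,3]. Since dp[8][6] = 2, nothing longer is possible.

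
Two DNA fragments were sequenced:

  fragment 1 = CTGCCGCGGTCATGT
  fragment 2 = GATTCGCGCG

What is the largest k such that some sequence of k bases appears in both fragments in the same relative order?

7

One common subsequence of length 7: T (fragment 1 #2, fragment 2 #4); then C (fragment 1 #5, fragment 2 #5); then G (fragment 1 #6, fragment 2 #6); then C (fragment 1 #7, fragment 2 #7); then G (fragment 1 #9, fragment 2 #8); then C (fragment 1 #11, fragment 2 #9); then G (fragment 1 #14, fragment 2 #10). The LCS DP gives dp[15][10] = 7, so this is optimal.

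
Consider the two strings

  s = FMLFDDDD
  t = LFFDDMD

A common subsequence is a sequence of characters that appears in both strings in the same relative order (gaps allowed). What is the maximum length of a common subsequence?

Pick F at s[1]=t[2], then F at s[4]=t[3], then D at s[5]=t[4], then D at s[6]=t[5], then D at s[8]=t[7]; all 5 characters appear in both, in order. Since dp[8][7] = 5, nothing longer is possible.

5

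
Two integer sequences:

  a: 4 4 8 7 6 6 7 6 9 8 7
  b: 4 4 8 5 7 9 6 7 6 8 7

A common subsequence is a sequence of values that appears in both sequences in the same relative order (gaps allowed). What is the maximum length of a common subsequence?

One common subsequence of length 9: 4 at a[1]=b[1], 4 at a[2]=b[2], 8 at a[3]=b[3], 7 at a[4]=b[5], 6 at a[6]=b[7], 7 at a[7]=b[8], 6 at a[8]=b[9], 8 at a[10]=b[10], 7 at a[11]=b[11], and the DP table's final entry dp[11][11] is also 9, so no common subsequence is longer.

9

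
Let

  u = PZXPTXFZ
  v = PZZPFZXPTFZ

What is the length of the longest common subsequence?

7

Taking P at u[1]=v[4] → Z at u[2]=v[6] → X at u[3]=v[7] → P at u[4]=v[8] → T at u[5]=v[9] → F at u[7]=v[10] → Z at u[8]=v[11] gives a common subsequence of length 7. Since dp[8][11] = 7, nothing longer is possible.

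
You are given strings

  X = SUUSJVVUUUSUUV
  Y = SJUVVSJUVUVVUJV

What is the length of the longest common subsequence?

8

One common subsequence of length 8: S (X #1, Y #1); then U (X #2, Y #3); then S (X #4, Y #6); then J (X #5, Y #7); then V (X #6, Y #11); then V (X #7, Y #12); then U (X #8, Y #13); then V (X #14, Y #15). Since dp[14][15] = 8, nothing longer is possible.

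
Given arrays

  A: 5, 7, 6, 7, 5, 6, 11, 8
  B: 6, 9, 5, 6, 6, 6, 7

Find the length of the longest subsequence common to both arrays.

3

Let dp[i][j] be the LCS length of the first i values of A and the first j values of B. dp[i][j] = dp[i-1][j-1]+1 when the i-th and j-th values match, else max(dp[i-1][j], dp[i][j-1]).
    ·  6  9  5  6  6  6  7
 ·  0  0  0  0  0  0  0  0
 5  0  0  0  1  1  1  1  1
 7  0  0  0  1  1  1  1  2
 6  0  1  1  1  2  2  2  2
 7  0  1  1  1  2  2  2  3
 5  0  1  1  2  2  2  2  3
 6  0  1  1  2  3  3  3  3
11  0  1  1  2  3  3  3  3
 8  0  1  1  2  3  3  3  3
dp[8][7] = 3. One LCS (by backtracking along matches): 5, 6, 7.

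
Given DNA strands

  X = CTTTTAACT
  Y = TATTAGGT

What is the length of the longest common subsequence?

5

One common subsequence of length 5: T [2,1]; then T [4,3]; then T [5,4]; then A [6,5]; then T [9,8]. dp[9][8] = 5 confirms this is the maximum.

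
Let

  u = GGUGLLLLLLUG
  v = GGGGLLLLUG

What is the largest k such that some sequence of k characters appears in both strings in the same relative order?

9

Let dp[i][j] be the LCS length of the first i characters of u and the first j characters of v. dp[i][j] = dp[i-1][j-1]+1 when the i-th and j-th characters match, else max(dp[i-1][j], dp[i][j-1]).
    ·  G  G  G  G  L  L  L  L  U  G
 ·  0  0  0  0  0  0  0  0  0  0  0
 G  0  1  1  1  1  1  1  1  1  1  1
 G  0  1  2  2  2  2  2  2  2  2  2
 U  0  1  2  2  2  2  2  2  2  3  3
 G  0  1  2  3  3  3  3  3  3  3  4
 L  0  1  2  3  3  4  4  4  4  4  4
 L  0  1  2  3  3  4  5  5  5  5  5
 L  0  1  2  3  3  4  5  6  6  6  6
 L  0  1  2  3  3  4  5  6  7  7  7
 L  0  1  2  3  3  4  5  6  7  7  7
 L  0  1  2  3  3  4  5  6  7  7  7
 U  0  1  2  3  3  4  5  6  7  8  8
 G  0  1  2  3  4  4  5  6  7  8  9
dp[12][10] = 9. One LCS (by backtracking along matches): GGGLLLLUG.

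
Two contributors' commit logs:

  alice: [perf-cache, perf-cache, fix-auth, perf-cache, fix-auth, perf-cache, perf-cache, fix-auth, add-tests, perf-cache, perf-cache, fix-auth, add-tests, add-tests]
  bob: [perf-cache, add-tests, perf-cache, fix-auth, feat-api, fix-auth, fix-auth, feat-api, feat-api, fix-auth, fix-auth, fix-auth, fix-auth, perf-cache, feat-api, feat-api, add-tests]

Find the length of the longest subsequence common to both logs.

Pick perf-cache [1,1] → perf-cache [2,3] → fix-auth [3,11] → fix-auth [5,12] → fix-auth [8,13] → perf-cache [10,14] → add-tests [14,17]; all 7 commits appear in both, in order, and the DP table's final entry dp[14][17] is also 7, so no common subsequence is longer.

7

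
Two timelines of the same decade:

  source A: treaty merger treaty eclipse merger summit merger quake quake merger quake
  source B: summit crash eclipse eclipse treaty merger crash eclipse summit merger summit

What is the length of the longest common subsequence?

5

Pick treaty at source A[1]=source B[5] → merger at source A[2]=source B[6] → eclipse at source A[4]=source B[8] → merger at source A[5]=source B[10] → summit at source A[6]=source B[11]; all 5 events appear in both, in order. The LCS DP gives dp[11][11] = 5, so this is optimal.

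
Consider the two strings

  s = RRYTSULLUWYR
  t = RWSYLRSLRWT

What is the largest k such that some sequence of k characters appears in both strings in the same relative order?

5

Match R [1,1]; then R [2,6]; then S [5,7]; then L [7,8]; then W [10,10] — 5 characters in the same relative order in both. The LCS DP gives dp[12][11] = 5, so this is optimal.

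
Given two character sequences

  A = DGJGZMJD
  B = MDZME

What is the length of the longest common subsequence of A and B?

3

Match D at A[1]=B[2], then Z at A[5]=B[3], then M at A[6]=B[4] — 3 characters in the same relative order in both. dp[8][5] = 3 confirms this is the maximum.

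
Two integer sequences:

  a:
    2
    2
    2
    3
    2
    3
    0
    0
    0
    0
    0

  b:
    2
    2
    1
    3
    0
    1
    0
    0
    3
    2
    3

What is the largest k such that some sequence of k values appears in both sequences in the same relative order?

6

Let dp[i][j] be the LCS length of the first i values of a and the first j values of b. dp[i][j] = dp[i-1][j-1]+1 when the i-th and j-th values match, else max(dp[i-1][j], dp[i][j-1]).
    ·  2  2  1  3  0  1  0  0  3  2  3
 ·  0  0  0  0  0  0  0  0  0  0  0  0
 2  0  1  1  1  1  1  1  1  1  1  1  1
 2  0  1  2  2  2  2  2  2  2  2  2  2
 2  0  1  2  2  2  2  2  2  2  2  3  3
 3  0  1  2  2  3  3  3  3  3  3  3  4
 2  0  1  2  2  3  3  3  3  3  3  4  4
 3  0  1  2  2  3  3  3  3  3  4  4  5
 0  0  1  2  2  3  4  4  4  4  4  4  5
 0  0  1  2  2  3  4  4  5  5  5  5  5
 0  0  1  2  2  3  4  4  5  6  6  6  6
 0  0  1  2  2  3  4  4  5  6  6  6  6
 0  0  1  2  2  3  4  4  5  6  6  6  6
dp[11][11] = 6. One LCS (by backtracking along matches): 2, 2, 3, 0, 0, 0.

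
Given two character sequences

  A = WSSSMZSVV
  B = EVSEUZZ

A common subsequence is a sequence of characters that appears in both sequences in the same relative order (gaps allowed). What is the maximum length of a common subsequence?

Match S (A #2, B #3); then Z (A #6, B #7) — 2 characters in the same relative order in both. Since dp[9][7] = 2, nothing longer is possible.

2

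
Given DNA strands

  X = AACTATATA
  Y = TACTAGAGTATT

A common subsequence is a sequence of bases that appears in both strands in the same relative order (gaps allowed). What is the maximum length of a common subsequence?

Match A (X #2, Y #2), C (X #3, Y #3), T (X #4, Y #4), A (X #5, Y #7), T (X #6, Y #9), A (X #7, Y #10), T (X #8, Y #12) — 7 bases in the same relative order in both. dp[9][12] = 7 confirms this is the maximum.

7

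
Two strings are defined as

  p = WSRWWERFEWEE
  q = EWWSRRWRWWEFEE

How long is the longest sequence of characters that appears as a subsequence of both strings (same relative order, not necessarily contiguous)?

Match W [1,3], S [2,4], R [3,8], W [4,9], W [5,10], E [6,11], F [8,12], E [11,13], E [12,14] — 9 characters in the same relative order in both. dp[12][14] = 9 confirms this is the maximum.

9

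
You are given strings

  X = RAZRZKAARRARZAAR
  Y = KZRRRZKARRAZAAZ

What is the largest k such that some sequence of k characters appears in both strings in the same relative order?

Taking R (X #1, Y #4), then R (X #4, Y #5), then Z (X #5, Y #6), then K (X #6, Y #7), then A (X #8, Y #8), then R (X #9, Y #9), then R (X #10, Y #10), then A (X #11, Y #11), then Z (X #13, Y #12), then A (X #14, Y #13), then A (X #15, Y #14) gives a common subsequence of length 11. The LCS DP gives dp[16][15] = 11, so this is optimal.

11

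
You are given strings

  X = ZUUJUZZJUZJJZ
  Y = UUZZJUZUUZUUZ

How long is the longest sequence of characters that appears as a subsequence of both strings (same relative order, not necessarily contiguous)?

8

Match U [2,1] → U [3,2] → J [4,5] → U [5,6] → Z [6,7] → Z [7,10] → U [9,12] → Z [13,13] — 8 characters in the same relative order in both. Since dp[13][13] = 8, nothing longer is possible.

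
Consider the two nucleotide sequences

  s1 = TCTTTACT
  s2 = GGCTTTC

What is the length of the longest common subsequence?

5

One common subsequence of length 5: C at s1[2]=s2[3], T at s1[3]=s2[4], T at s1[4]=s2[5], T at s1[5]=s2[6], C at s1[7]=s2[7]. dp[8][7] = 5 confirms this is the maximum.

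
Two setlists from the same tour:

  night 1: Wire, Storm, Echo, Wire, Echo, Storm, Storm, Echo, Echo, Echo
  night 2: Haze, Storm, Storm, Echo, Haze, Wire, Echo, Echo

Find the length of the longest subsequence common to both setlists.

5

Pick Storm [2,3] → Echo [3,4] → Wire [4,6] → Echo [9,7] → Echo [10,8]; all 5 songs appear in both, in order. The LCS DP gives dp[10][8] = 5, so this is optimal.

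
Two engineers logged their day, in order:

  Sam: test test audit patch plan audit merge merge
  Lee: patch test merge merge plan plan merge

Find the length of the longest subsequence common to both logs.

Pick test at Sam[1]=Lee[2] → plan at Sam[5]=Lee[6] → merge at Sam[8]=Lee[7]; all 3 tasks appear in both, in order. The LCS DP gives dp[8][7] = 3, so this is optimal.

3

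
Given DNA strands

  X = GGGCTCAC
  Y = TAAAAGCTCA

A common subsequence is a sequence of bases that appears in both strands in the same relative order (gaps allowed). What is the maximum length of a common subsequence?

Match G (X #3, Y #6); then C (X #4, Y #7); then T (X #5, Y #8); then C (X #6, Y #9); then A (X #7, Y #10) — 5 bases in the same relative order in both, and the DP table's final entry dp[8][10] is also 5, so no common subsequence is longer.

5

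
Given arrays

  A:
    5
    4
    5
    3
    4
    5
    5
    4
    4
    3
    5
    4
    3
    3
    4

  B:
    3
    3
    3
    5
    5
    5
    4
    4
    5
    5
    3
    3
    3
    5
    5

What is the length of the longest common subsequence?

8

Pick 5 at A[1]=B[6] → 4 at A[2]=B[7] → 4 at A[5]=B[8] → 5 at A[6]=B[9] → 5 at A[7]=B[10] → 3 at A[10]=B[11] → 3 at A[13]=B[12] → 3 at A[14]=B[13]; all 8 values appear in both, in order. The LCS DP gives dp[15][15] = 8, so this is optimal.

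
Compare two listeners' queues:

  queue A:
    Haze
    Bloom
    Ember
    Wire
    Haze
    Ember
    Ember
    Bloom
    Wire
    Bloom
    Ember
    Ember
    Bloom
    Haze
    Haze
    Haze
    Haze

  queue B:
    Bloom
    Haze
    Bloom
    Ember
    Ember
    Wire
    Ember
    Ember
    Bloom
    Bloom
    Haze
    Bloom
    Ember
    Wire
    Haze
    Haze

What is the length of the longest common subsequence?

Pick Haze (queue A #1, queue B #2) → Bloom (queue A #2, queue B #3) → Ember (queue A #3, queue B #5) → Wire (queue A #4, queue B #6) → Ember (queue A #6, queue B #7) → Ember (queue A #7, queue B #8) → Bloom (queue A #8, queue B #10) → Bloom (queue A #10, queue B #12) → Ember (queue A #11, queue B #13) → Haze (queue A #16, queue B #15) → Haze (queue A #17, queue B #16); all 11 songs appear in both, in order. Since dp[17][16] = 11, nothing longer is possible.

11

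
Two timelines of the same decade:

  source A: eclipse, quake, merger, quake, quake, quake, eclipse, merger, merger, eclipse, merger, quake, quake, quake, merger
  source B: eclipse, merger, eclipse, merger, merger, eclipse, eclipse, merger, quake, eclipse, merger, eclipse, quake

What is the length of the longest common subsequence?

9

One common subsequence of length 9: eclipse at source A[1]=source B[1]; then merger at source A[3]=source B[2]; then eclipse at source A[7]=source B[3]; then merger at source A[8]=source B[4]; then merger at source A[9]=source B[5]; then eclipse at source A[10]=source B[7]; then merger at source A[11]=source B[8]; then quake at source A[12]=source B[9]; then quake at source A[14]=source B[13], and the DP table's final entry dp[15][13] is also 9, so no common subsequence is longer.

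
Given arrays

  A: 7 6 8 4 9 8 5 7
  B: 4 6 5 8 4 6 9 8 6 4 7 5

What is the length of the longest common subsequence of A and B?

Match 6 (A #2, B #2) → 8 (A #3, B #4) → 4 (A #4, B #5) → 9 (A #5, B #7) → 8 (A #6, B #8) → 5 (A #7, B #12) — 6 values in the same relative order in both. Since dp[8][12] = 6, nothing longer is possible.

6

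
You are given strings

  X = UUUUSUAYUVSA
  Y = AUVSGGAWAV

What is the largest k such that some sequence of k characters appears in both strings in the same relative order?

5

Pick A at X[7]=Y[1], then U at X[9]=Y[2], then V at X[10]=Y[3], then S at X[11]=Y[4], then A at X[12]=Y[9]; all 5 characters appear in both, in order. dp[12][10] = 5 confirms this is the maximum.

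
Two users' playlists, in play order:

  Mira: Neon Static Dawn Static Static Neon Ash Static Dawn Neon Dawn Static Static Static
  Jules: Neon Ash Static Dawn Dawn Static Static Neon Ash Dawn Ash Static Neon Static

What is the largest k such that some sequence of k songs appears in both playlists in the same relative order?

Taking Neon (Mira #1, Jules #1) → Static (Mira #2, Jules #3) → Dawn (Mira #3, Jules #5) → Static (Mira #4, Jules #6) → Static (Mira #5, Jules #7) → Neon (Mira #6, Jules #8) → Ash (Mira #7, Jules #11) → Static (Mira #8, Jules #12) → Neon (Mira #10, Jules #13) → Static (Mira #14, Jules #14) gives a common subsequence of length 10. The LCS DP gives dp[14][14] = 10, so this is optimal.

10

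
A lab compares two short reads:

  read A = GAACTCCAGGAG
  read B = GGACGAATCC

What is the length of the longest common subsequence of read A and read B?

One common subsequence of length 6: G [1,5] → A [2,6] → A [3,7] → T [5,8] → C [6,9] → C [7,10], and the DP table's final entry dp[12][10] is also 6, so no common subsequence is longer.

6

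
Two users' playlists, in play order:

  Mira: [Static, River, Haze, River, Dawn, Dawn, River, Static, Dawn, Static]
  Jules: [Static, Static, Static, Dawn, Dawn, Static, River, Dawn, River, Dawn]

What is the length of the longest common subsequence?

Pick Static [1,6], River [4,7], Dawn [6,8], River [7,9], Dawn [9,10]; all 5 songs appear in both, in order. The LCS DP gives dp[10][10] = 5, so this is optimal.

5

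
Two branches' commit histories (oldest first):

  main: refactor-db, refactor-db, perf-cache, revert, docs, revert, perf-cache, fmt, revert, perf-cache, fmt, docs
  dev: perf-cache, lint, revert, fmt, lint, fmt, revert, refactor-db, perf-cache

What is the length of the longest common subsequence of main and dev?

5

Match perf-cache at main[3]=dev[1], revert at main[4]=dev[3], fmt at main[8]=dev[6], revert at main[9]=dev[7], perf-cache at main[10]=dev[9] — 5 commits in the same relative order in both. dp[12][9] = 5 confirms this is the maximum.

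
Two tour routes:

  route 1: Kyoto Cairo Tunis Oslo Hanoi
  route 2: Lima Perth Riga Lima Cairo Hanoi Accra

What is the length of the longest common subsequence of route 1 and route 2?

Match Cairo at route 1[2]=route 2[5], Hanoi at route 1[5]=route 2[6] — 2 stops in the same relative order in both. Since dp[5][7] = 2, nothing longer is possible.

2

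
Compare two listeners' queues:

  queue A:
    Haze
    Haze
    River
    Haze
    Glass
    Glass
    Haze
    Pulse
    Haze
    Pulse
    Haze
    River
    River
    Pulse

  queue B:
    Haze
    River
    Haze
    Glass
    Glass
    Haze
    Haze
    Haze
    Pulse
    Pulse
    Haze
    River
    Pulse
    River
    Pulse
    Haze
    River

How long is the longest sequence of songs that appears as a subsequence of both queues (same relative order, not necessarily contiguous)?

12

Taking Haze at queue A[2]=queue B[1], River at queue A[3]=queue B[2], Haze at queue A[4]=queue B[3], Glass at queue A[5]=queue B[4], Glass at queue A[6]=queue B[5], Haze at queue A[7]=queue B[8], Pulse at queue A[8]=queue B[9], Pulse at queue A[10]=queue B[10], Haze at queue A[11]=queue B[11], River at queue A[12]=queue B[12], River at queue A[13]=queue B[14], Pulse at queue A[14]=queue B[15] gives a common subsequence of length 12, and the DP table's final entry dp[14][17] is also 12, so no common subsequence is longer.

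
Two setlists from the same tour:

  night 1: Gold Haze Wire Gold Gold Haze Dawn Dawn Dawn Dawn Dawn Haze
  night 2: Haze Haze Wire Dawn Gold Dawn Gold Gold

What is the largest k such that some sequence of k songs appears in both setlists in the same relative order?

4

Pick Haze at night 1[2]=night 2[2]; then Wire at night 1[3]=night 2[3]; then Gold at night 1[4]=night 2[7]; then Gold at night 1[5]=night 2[8]; all 4 songs appear in both, in order. Since dp[12][8] = 4, nothing longer is possible.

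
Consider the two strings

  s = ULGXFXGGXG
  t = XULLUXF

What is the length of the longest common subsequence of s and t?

4

Pick U at s[1]=t[2] → L at s[2]=t[4] → X at s[4]=t[6] → F at s[5]=t[7]; all 4 characters appear in both, in order, and the DP table's final entry dp[10][7] is also 4, so no common subsequence is longer.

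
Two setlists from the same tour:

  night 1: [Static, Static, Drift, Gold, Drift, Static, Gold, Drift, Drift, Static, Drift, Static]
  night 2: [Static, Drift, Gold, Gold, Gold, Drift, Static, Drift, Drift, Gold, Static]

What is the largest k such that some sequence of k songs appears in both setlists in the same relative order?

8

Taking Static [2,1] → Drift [3,2] → Gold [4,5] → Drift [5,6] → Static [6,7] → Drift [8,8] → Drift [9,9] → Static [12,11] gives a common subsequence of length 8. Since dp[12][11] = 8, nothing longer is possible.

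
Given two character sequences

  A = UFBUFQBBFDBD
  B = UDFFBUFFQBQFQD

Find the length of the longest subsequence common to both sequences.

9

Match U (A #1, B #1) → F (A #2, B #4) → B (A #3, B #5) → U (A #4, B #6) → F (A #5, B #8) → Q (A #6, B #9) → B (A #7, B #10) → F (A #9, B #12) → D (A #12, B #14) — 9 characters in the same relative order in both, and the DP table's final entry dp[12][14] is also 9, so no common subsequence is longer.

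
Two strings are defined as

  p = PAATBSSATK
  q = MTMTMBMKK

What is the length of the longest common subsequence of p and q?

Let dp[i][j] be the LCS length of the first i characters of p and the first j characters of q. dp[i][j] = dp[i-1][j-1]+1 when the i-th and j-th characters match, else max(dp[i-1][j], dp[i][j-1]).
    ·  M  T  M  T  M  B  M  K  K
 ·  0  0  0  0  0  0  0  0  0  0
 P  0  0  0  0  0  0  0  0  0  0
 A  0  0  0  0  0  0  0  0  0  0
 A  0  0  0  0  0  0  0  0  0  0
 T  0  0  1  1  1  1  1  1  1  1
 B  0  0  1  1  1  1  2  2  2  2
 S  0  0  1  1  1  1  2  2  2  2
 S  0  0  1  1  1  1  2  2  2  2
 A  0  0  1  1  1  1  2  2  2  2
 T  0  0  1  1  2  2  2  2  2  2
 K  0  0  1  1  2  2  2  2  3  3
dp[10][9] = 3. One LCS (by backtracking along matches): TBK.

3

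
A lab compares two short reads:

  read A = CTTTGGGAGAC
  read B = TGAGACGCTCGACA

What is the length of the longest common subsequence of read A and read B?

Taking T (read A #4, read B #1); then G (read A #5, read B #2); then G (read A #6, read B #4); then G (read A #7, read B #7); then G (read A #9, read B #11); then A (read A #10, read B #12); then C (read A #11, read B #13) gives a common subsequence of length 7. dp[11][14] = 7 confirms this is the maximum.

7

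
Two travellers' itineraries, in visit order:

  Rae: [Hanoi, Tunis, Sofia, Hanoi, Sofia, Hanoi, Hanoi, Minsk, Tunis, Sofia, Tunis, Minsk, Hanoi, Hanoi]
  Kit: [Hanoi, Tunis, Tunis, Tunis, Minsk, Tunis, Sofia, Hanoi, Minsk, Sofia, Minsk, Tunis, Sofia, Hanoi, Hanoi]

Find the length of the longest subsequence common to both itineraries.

Match Hanoi [1,1], Tunis [2,6], Sofia [3,7], Hanoi [4,8], Sofia [5,10], Minsk [8,11], Tunis [9,12], Sofia [10,13], Hanoi [13,14], Hanoi [14,15] — 10 stops in the same relative order in both. The LCS DP gives dp[14][15] = 10, so this is optimal.

10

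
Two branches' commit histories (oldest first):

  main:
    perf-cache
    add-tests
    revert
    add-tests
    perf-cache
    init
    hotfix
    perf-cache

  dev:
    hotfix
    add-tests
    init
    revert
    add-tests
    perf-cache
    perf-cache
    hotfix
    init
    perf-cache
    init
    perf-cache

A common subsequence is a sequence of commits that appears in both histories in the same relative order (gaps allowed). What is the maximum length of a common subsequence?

One common subsequence of length 6: add-tests at main[2]=dev[2], then revert at main[3]=dev[4], then add-tests at main[4]=dev[5], then perf-cache at main[5]=dev[10], then init at main[6]=dev[11], then perf-cache at main[8]=dev[12]. The LCS DP gives dp[8][12] = 6, so this is optimal.

6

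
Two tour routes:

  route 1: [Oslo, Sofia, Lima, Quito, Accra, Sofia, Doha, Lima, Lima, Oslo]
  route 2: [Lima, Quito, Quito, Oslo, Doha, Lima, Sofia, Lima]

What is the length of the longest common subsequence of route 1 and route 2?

5

One common subsequence of length 5: Lima (route 1 #3, route 2 #1), Quito (route 1 #4, route 2 #3), Doha (route 1 #7, route 2 #5), Lima (route 1 #8, route 2 #6), Lima (route 1 #9, route 2 #8). Since dp[10][8] = 5, nothing longer is possible.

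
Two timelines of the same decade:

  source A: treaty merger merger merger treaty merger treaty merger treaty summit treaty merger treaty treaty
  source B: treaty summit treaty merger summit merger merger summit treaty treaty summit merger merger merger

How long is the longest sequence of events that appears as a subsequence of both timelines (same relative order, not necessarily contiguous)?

Taking treaty (source A #1, source B #3); then merger (source A #2, source B #4); then merger (source A #3, source B #6); then merger (source A #4, source B #7); then treaty (source A #5, source B #10); then merger (source A #6, source B #12); then merger (source A #8, source B #13); then merger (source A #12, source B #14) gives a common subsequence of length 8, and the DP table's final entry dp[14][14] is also 8, so no common subsequence is longer.

8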